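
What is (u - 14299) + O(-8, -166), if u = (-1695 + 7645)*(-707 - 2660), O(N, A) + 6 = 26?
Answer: -20047929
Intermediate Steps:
O(N, A) = 20 (O(N, A) = -6 + 26 = 20)
u = -20033650 (u = 5950*(-3367) = -20033650)
(u - 14299) + O(-8, -166) = (-20033650 - 14299) + 20 = -20047949 + 20 = -20047929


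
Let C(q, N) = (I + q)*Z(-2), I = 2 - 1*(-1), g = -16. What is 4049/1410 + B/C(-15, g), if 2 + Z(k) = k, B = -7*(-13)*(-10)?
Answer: -30243/1880 ≈ -16.087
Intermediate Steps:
B = -910 (B = 91*(-10) = -910)
I = 3 (I = 2 + 1 = 3)
Z(k) = -2 + k
C(q, N) = -12 - 4*q (C(q, N) = (3 + q)*(-2 - 2) = (3 + q)*(-4) = -12 - 4*q)
4049/1410 + B/C(-15, g) = 4049/1410 - 910/(-12 - 4*(-15)) = 4049*(1/1410) - 910/(-12 + 60) = 4049/1410 - 910/48 = 4049/1410 - 910*1/48 = 4049/1410 - 455/24 = -30243/1880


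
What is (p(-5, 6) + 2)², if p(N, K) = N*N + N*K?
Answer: 9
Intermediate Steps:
p(N, K) = N² + K*N
(p(-5, 6) + 2)² = (-5*(6 - 5) + 2)² = (-5*1 + 2)² = (-5 + 2)² = (-3)² = 9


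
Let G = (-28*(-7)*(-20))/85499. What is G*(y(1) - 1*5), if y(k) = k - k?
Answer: 19600/85499 ≈ 0.22924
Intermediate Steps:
y(k) = 0
G = -3920/85499 (G = (196*(-20))*(1/85499) = -3920*1/85499 = -3920/85499 ≈ -0.045848)
G*(y(1) - 1*5) = -3920*(0 - 1*5)/85499 = -3920*(0 - 5)/85499 = -3920/85499*(-5) = 19600/85499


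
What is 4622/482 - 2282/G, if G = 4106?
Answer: 4469502/494773 ≈ 9.0334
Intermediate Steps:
4622/482 - 2282/G = 4622/482 - 2282/4106 = 4622*(1/482) - 2282*1/4106 = 2311/241 - 1141/2053 = 4469502/494773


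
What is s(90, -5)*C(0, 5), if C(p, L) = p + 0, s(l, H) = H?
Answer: 0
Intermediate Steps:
C(p, L) = p
s(90, -5)*C(0, 5) = -5*0 = 0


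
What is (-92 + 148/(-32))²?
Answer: 597529/64 ≈ 9336.4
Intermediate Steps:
(-92 + 148/(-32))² = (-92 + 148*(-1/32))² = (-92 - 37/8)² = (-773/8)² = 597529/64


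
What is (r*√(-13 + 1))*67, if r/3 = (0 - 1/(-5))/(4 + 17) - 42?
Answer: -590806*I*√3/35 ≈ -29237.0*I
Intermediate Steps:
r = -4409/35 (r = 3*((0 - 1/(-5))/(4 + 17) - 42) = 3*((0 - 1*(-⅕))/21 - 42) = 3*((0 + ⅕)*(1/21) - 42) = 3*((⅕)*(1/21) - 42) = 3*(1/105 - 42) = 3*(-4409/105) = -4409/35 ≈ -125.97)
(r*√(-13 + 1))*67 = -4409*√(-13 + 1)/35*67 = -8818*I*√3/35*67 = -590806*I*√3/35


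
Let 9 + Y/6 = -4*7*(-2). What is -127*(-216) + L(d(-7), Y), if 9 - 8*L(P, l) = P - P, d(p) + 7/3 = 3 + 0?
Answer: 219465/8 ≈ 27433.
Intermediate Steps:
d(p) = ⅔ (d(p) = -7/3 + (3 + 0) = -7/3 + 3 = ⅔)
Y = 282 (Y = -54 + 6*(-4*7*(-2)) = -54 + 6*(-28*(-2)) = -54 + 6*56 = -54 + 336 = 282)
L(P, l) = 9/8 (L(P, l) = 9/8 - (P - P)/8 = 9/8 - ⅛*0 = 9/8 + 0 = 9/8)
-127*(-216) + L(d(-7), Y) = -127*(-216) + 9/8 = 27432 + 9/8 = 219465/8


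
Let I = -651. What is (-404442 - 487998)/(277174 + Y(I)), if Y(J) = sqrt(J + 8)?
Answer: -247361164560/76825426919 + 892440*I*sqrt(643)/76825426919 ≈ -3.2198 + 0.00029456*I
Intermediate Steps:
Y(J) = sqrt(8 + J)
(-404442 - 487998)/(277174 + Y(I)) = (-404442 - 487998)/(277174 + sqrt(8 - 651)) = -892440/(277174 + sqrt(-643)) = -892440/(277174 + I*sqrt(643))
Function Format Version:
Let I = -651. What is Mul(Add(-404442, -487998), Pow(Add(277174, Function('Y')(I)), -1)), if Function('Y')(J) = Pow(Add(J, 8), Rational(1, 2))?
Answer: Add(Rational(-247361164560, 76825426919), Mul(Rational(892440, 76825426919), I, Pow(643, Rational(1, 2)))) ≈ Add(-3.2198, Mul(0.00029456, I))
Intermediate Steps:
Function('Y')(J) = Pow(Add(8, J), Rational(1, 2))
Mul(Add(-404442, -487998), Pow(Add(277174, Function('Y')(I)), -1)) = Mul(Add(-404442, -487998), Pow(Add(277174, Pow(Add(8, -651), Rational(1, 2))), -1)) = Mul(-892440, Pow(Add(277174, Pow(-643, Rational(1, 2))), -1)) = Mul(-892440, Pow(Add(277174, Mul(I, Pow(643, Rational(1, 2)))), -1))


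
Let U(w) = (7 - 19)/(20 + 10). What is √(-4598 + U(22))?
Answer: 4*I*√7185/5 ≈ 67.812*I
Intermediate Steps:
U(w) = -⅖ (U(w) = -12/30 = -12*1/30 = -⅖)
√(-4598 + U(22)) = √(-4598 - ⅖) = √(-22992/5) = 4*I*√7185/5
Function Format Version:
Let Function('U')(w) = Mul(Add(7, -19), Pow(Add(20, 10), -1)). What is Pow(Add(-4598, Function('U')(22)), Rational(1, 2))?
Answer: Mul(Rational(4, 5), I, Pow(7185, Rational(1, 2))) ≈ Mul(67.812, I)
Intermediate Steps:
Function('U')(w) = Rational(-2, 5) (Function('U')(w) = Mul(-12, Pow(30, -1)) = Mul(-12, Rational(1, 30)) = Rational(-2, 5))
Pow(Add(-4598, Function('U')(22)), Rational(1, 2)) = Pow(Add(-4598, Rational(-2, 5)), Rational(1, 2)) = Pow(Rational(-22992, 5), Rational(1, 2)) = Mul(Rational(4, 5), I, Pow(7185, Rational(1, 2)))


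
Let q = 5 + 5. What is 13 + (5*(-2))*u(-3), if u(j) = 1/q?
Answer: 12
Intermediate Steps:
q = 10
u(j) = 1/10
13 + (5*(-2))*u(-3) = 13 + (5*(-2))*(1/10) = 13 - 10*1/10 = 13 - 1 = 12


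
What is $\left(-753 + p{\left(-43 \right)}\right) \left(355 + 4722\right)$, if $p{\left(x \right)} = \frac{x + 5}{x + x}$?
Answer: $- \frac{164291720}{43} \approx -3.8207 \cdot 10^{6}$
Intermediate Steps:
$p{\left(x \right)} = \frac{5 + x}{2 x}$
$\left(-753 + p{\left(-43 \right)}\right) \left(355 + 4722\right) = \left(-753 + \frac{5 - 43}{2 \left(-43\right)}\right) \left(355 + 4722\right) = \left(-753 + \frac{1}{2} \left(- \frac{1}{43}\right) \left(-38\right)\right) 5077 = \left(-753 + \frac{19}{43}\right) 5077 = \left(- \frac{32360}{43}\right) 5077 = - \frac{164291720}{43}$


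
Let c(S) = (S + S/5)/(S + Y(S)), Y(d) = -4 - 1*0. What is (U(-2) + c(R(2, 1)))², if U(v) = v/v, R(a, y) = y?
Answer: 9/25 ≈ 0.36000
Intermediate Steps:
U(v) = 1
Y(d) = -4 (Y(d) = -4 + 0 = -4)
c(S) = 6*S/(5*(-4 + S)) (c(S) = (S + S/5)/(S - 4) = (S + S*(⅕))/(-4 + S) = (S + S/5)/(-4 + S) = (6*S/5)/(-4 + S) = 6*S/(5*(-4 + S)))
(U(-2) + c(R(2, 1)))² = (1 + (6/5)*1/(-4 + 1))² = (1 + (6/5)*1/(-3))² = (1 + (6/5)*1*(-⅓))² = (1 - ⅖)² = (⅗)² = 9/25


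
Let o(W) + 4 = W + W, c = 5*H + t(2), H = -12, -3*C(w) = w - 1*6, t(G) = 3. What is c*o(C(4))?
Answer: 152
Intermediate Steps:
C(w) = 2 - w/3 (C(w) = -(w - 1*6)/3 = -(w - 6)/3 = -(-6 + w)/3 = 2 - w/3)
c = -57 (c = 5*(-12) + 3 = -60 + 3 = -57)
o(W) = -4 + 2*W (o(W) = -4 + (W + W) = -4 + 2*W)
c*o(C(4)) = -57*(-4 + 2*(2 - 1/3*4)) = -57*(-4 + 2*(2 - 4/3)) = -57*(-4 + 2*(2/3)) = -57*(-4 + 4/3) = -57*(-8/3) = 152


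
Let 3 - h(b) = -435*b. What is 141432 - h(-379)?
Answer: 306294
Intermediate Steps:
h(b) = 3 + 435*b (h(b) = 3 - (-435)*b = 3 + 435*b)
141432 - h(-379) = 141432 - (3 + 435*(-379)) = 141432 - (3 - 164865) = 141432 - 1*(-164862) = 141432 + 164862 = 306294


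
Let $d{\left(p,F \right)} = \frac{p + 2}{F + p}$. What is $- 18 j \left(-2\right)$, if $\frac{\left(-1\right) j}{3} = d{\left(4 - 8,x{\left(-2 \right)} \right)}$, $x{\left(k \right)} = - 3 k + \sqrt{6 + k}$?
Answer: $54$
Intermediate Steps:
$x{\left(k \right)} = \sqrt{6 + k} - 3 k$
$d{\left(p,F \right)} = \frac{2 + p}{F + p}$
$j = \frac{3}{2}$ ($j = - 3 \frac{2 + \left(4 - 8\right)}{\left(\sqrt{6 - 2} - -6\right) + \left(4 - 8\right)} = - 3 \frac{2 + \left(4 - 8\right)}{\left(\sqrt{4} + 6\right) + \left(4 - 8\right)} = - 3 \frac{2 - 4}{\left(2 + 6\right) - 4} = - 3 \frac{1}{8 - 4} \left(-2\right) = - 3 \cdot \frac{1}{4} \left(-2\right) = \left(-3\right) \left(- \frac{1}{2}\right) = \frac{3}{2} \approx 1.5$)
$- 18 j \left(-2\right) = \left(-18\right) \frac{3}{2} \left(-2\right) = \left(-27\right) \left(-2\right) = 54$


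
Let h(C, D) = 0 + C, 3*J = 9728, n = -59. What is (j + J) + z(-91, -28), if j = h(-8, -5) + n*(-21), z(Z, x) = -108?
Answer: 13097/3 ≈ 4365.7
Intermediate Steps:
J = 9728/3 (J = (⅓)*9728 = 9728/3 ≈ 3242.7)
h(C, D) = C
j = 1231 (j = -8 - 59*(-21) = -8 + 1239 = 1231)
(j + J) + z(-91, -28) = (1231 + 9728/3) - 108 = 13421/3 - 108 = 13097/3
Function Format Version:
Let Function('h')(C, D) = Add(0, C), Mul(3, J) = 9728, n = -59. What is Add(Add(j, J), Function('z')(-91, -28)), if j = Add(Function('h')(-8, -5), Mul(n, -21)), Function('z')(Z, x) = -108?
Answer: Rational(13097, 3) ≈ 4365.7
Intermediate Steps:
J = Rational(9728, 3) (J = Mul(Rational(1, 3), 9728) = Rational(9728, 3) ≈ 3242.7)
Function('h')(C, D) = C
j = 1231 (j = Add(-8, Mul(-59, -21)) = Add(-8, 1239) = 1231)
Add(Add(j, J), Function('z')(-91, -28)) = Add(Add(1231, Rational(9728, 3)), -108) = Add(Rational(13421, 3), -108) = Rational(13097, 3)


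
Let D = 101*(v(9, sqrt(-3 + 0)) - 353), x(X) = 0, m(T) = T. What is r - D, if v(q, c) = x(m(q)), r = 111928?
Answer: 147581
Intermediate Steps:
v(q, c) = 0
D = -35653 (D = 101*(0 - 353) = 101*(-353) = -35653)
r - D = 111928 - 1*(-35653) = 111928 + 35653 = 147581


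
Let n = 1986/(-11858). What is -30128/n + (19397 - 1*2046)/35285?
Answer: 6302938389463/35038005 ≈ 1.7989e+5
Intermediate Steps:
n = -993/5929 (n = 1986*(-1/11858) = -993/5929 ≈ -0.16748)
-30128/n + (19397 - 1*2046)/35285 = -30128/(-993/5929) + (19397 - 1*2046)/35285 = -30128*(-5929/993) + (19397 - 2046)*(1/35285) = 178628912/993 + 17351*(1/35285) = 178628912/993 + 17351/35285 = 6302938389463/35038005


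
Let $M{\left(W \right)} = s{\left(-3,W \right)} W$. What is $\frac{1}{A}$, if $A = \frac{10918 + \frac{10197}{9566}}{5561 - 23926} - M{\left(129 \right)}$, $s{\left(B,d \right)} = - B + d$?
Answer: $- \frac{35135918}{598315302061} \approx -5.8725 \cdot 10^{-5}$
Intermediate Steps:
$s{\left(B,d \right)} = d - B$
$M{\left(W \right)} = W \left(3 + W\right)$ ($M{\left(W \right)} = \left(W - -3\right) W = \left(W + 3\right) W = \left(3 + W\right) W = W \left(3 + W\right)$)
$A = - \frac{598315302061}{35135918}$ ($A = \frac{10918 + \frac{10197}{9566}}{5561 - 23926} - 129 \left(3 + 129\right) = \frac{10918 + 10197 \cdot \frac{1}{9566}}{-18365} - 129 \cdot 132 = \left(10918 + \frac{10197}{9566}\right) \left(- \frac{1}{18365}\right) - 17028 = \frac{104451785}{9566} \left(- \frac{1}{18365}\right) - 17028 = - \frac{20890357}{35135918} - 17028 = - \frac{598315302061}{35135918} \approx -17029.0$)
$\frac{1}{A} = \frac{1}{- \frac{598315302061}{35135918}} = - \frac{35135918}{598315302061}$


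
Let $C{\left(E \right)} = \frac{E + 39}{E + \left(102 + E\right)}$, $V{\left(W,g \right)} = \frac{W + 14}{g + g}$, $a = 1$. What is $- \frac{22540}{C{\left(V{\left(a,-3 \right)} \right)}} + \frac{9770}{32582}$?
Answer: $- \frac{71236276555}{1189243} \approx -59901.0$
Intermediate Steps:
$V{\left(W,g \right)} = \frac{14 + W}{2 g}$
$C{\left(E \right)} = \frac{39 + E}{102 + 2 E}$
$- \frac{22540}{C{\left(V{\left(a,-3 \right)} \right)}} + \frac{9770}{32582} = - \frac{22540}{\frac{1}{2} \frac{1}{51 + \frac{14 + 1}{2 \left(-3\right)}} \left(39 + \frac{14 + 1}{2 \left(-3\right)}\right)} + \frac{9770}{32582} = - \frac{22540}{\frac{1}{2} \frac{1}{51 + \frac{1}{2} \left(- \frac{1}{3}\right) 15} \left(39 + \frac{1}{2} \left(- \frac{1}{3}\right) 15\right)} + 9770 \cdot \frac{1}{32582} = - \frac{22540}{\frac{1}{2} \frac{1}{51 - \frac{5}{2}} \left(39 - \frac{5}{2}\right)} + \frac{4885}{16291} = - \frac{22540}{\frac{1}{2} \frac{1}{\frac{97}{2}} \cdot \frac{73}{2}} + \frac{4885}{16291} = - \frac{22540}{\frac{1}{2} \cdot \frac{2}{97} \cdot \frac{73}{2}} + \frac{4885}{16291} = - \frac{22540}{\frac{73}{194}} + \frac{4885}{16291} = \left(-22540\right) \frac{194}{73} + \frac{4885}{16291} = - \frac{4372760}{73} + \frac{4885}{16291} = - \frac{71236276555}{1189243}$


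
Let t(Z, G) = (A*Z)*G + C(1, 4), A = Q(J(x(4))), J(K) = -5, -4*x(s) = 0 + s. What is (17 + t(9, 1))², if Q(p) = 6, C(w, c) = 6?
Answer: 5929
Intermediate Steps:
x(s) = -s/4 (x(s) = -(0 + s)/4 = -s/4)
A = 6
t(Z, G) = 6 + 6*G*Z (t(Z, G) = (6*Z)*G + 6 = 6*G*Z + 6 = 6 + 6*G*Z)
(17 + t(9, 1))² = (17 + (6 + 6*1*9))² = (17 + (6 + 54))² = (17 + 60)² = 77² = 5929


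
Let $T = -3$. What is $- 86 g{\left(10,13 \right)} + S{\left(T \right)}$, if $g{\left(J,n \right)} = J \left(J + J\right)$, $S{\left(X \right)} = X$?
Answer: $-17203$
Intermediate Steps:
$g{\left(J,n \right)} = 2 J^{2}$ ($g{\left(J,n \right)} = J 2 J = 2 J^{2}$)
$- 86 g{\left(10,13 \right)} + S{\left(T \right)} = - 86 \cdot 2 \cdot 10^{2} - 3 = - 86 \cdot 2 \cdot 100 - 3 = \left(-86\right) 200 - 3 = -17200 - 3 = -17203$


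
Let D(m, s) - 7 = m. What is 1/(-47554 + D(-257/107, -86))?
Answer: -107/5087786 ≈ -2.1031e-5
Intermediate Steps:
D(m, s) = 7 + m
1/(-47554 + D(-257/107, -86)) = 1/(-47554 + (7 - 257/107)) = 1/(-47554 + 492/107) = 1/(-5087786/107) = -107/5087786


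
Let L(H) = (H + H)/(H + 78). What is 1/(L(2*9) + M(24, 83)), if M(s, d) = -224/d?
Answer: -664/1543 ≈ -0.43033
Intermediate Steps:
L(H) = 2*H/(78 + H) (L(H) = (2*H)/(78 + H) = 2*H/(78 + H))
1/(L(2*9) + M(24, 83)) = 1/(2*(2*9)/(78 + 2*9) - 224/83) = 1/(2*18/(78 + 18) - 224*1/83) = 1/(2*18/96 - 224/83) = 1/(2*18*(1/96) - 224/83) = 1/(3/8 - 224/83) = 1/(-1543/664) = -664/1543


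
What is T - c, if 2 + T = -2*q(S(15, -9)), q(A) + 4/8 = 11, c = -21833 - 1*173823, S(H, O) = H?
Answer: 195633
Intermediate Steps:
c = -195656 (c = -21833 - 173823 = -195656)
q(A) = 21/2 (q(A) = -1/2 + 11 = 21/2)
T = -23 (T = -2 - 2*21/2 = -2 - 21 = -23)
T - c = -23 - 1*(-195656) = -23 + 195656 = 195633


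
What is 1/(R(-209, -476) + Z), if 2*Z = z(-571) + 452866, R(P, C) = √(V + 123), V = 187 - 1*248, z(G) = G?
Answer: 904590/204570766777 - 4*√62/204570766777 ≈ 4.4217e-6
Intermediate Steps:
V = -61 (V = 187 - 248 = -61)
R(P, C) = √62 (R(P, C) = √(-61 + 123) = √62)
Z = 452295/2 (Z = (-571 + 452866)/2 = (½)*452295 = 452295/2 ≈ 2.2615e+5)
1/(R(-209, -476) + Z) = 1/(√62 + 452295/2) = 1/(452295/2 + √62)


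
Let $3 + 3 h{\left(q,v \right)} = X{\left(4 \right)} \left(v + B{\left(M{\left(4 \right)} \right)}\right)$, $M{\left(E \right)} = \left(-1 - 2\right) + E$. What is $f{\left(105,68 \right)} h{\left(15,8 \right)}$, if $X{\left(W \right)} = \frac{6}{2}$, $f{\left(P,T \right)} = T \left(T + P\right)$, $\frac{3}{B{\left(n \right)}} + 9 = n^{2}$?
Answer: $\frac{155873}{2} \approx 77937.0$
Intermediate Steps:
$M{\left(E \right)} = -3 + E$
$B{\left(n \right)} = \frac{3}{-9 + n^{2}}$
$f{\left(P,T \right)} = T \left(P + T\right)$
$X{\left(W \right)} = 3$ ($X{\left(W \right)} = 6 \cdot \frac{1}{2} = 3$)
$h{\left(q,v \right)} = - \frac{11}{8} + v$ ($h{\left(q,v \right)} = -1 + \frac{3 \left(v + \frac{3}{-9 + \left(-3 + 4\right)^{2}}\right)}{3} = -1 + \frac{3 \left(v + \frac{3}{-9 + 1^{2}}\right)}{3} = -1 + \frac{3 \left(v + \frac{3}{-9 + 1}\right)}{3} = -1 + \frac{3 \left(v + \frac{3}{-8}\right)}{3} = -1 + \frac{3 \left(v + 3 \left(- \frac{1}{8}\right)\right)}{3} = -1 + \frac{3 \left(v - \frac{3}{8}\right)}{3} = -1 + \frac{3 \left(- \frac{3}{8} + v\right)}{3} = -1 + \frac{- \frac{9}{8} + 3 v}{3} = -1 + \left(- \frac{3}{8} + v\right) = - \frac{11}{8} + v$)
$f{\left(105,68 \right)} h{\left(15,8 \right)} = 68 \left(105 + 68\right) \left(- \frac{11}{8} + 8\right) = 68 \cdot 173 \cdot \frac{53}{8} = 11764 \cdot \frac{53}{8} = \frac{155873}{2}$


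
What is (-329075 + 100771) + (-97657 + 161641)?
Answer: -164320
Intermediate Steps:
(-329075 + 100771) + (-97657 + 161641) = -228304 + 63984 = -164320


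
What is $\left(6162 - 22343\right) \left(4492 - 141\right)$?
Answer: $-70403531$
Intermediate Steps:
$\left(6162 - 22343\right) \left(4492 - 141\right) = \left(-16181\right) 4351 = -70403531$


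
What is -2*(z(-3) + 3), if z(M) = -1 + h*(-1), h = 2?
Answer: 0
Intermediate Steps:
z(M) = -3 (z(M) = -1 + 2*(-1) = -1 - 2 = -3)
-2*(z(-3) + 3) = -2*(-3 + 3) = -2*0 = 0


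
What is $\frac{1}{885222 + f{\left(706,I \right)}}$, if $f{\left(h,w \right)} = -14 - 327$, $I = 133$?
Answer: $\frac{1}{884881} \approx 1.1301 \cdot 10^{-6}$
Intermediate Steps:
$f{\left(h,w \right)} = -341$ ($f{\left(h,w \right)} = -14 - 327 = -341$)
$\frac{1}{885222 + f{\left(706,I \right)}} = \frac{1}{885222 - 341} = \frac{1}{884881}$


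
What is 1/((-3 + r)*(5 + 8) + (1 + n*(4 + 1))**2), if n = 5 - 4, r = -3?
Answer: -1/42 ≈ -0.023810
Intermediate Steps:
n = 1
1/((-3 + r)*(5 + 8) + (1 + n*(4 + 1))**2) = 1/((-3 - 3)*(5 + 8) + (1 + 1*(4 + 1))**2) = 1/(-6*13 + (1 + 1*5)**2) = 1/(-78 + (1 + 5)**2) = 1/(-78 + 6**2) = 1/(-78 + 36) = 1/(-42) = -1/42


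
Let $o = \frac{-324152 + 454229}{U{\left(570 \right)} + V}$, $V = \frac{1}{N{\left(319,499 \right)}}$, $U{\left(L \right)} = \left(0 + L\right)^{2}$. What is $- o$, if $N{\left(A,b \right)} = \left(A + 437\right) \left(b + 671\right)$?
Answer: $- \frac{115055708040}{287380548001} \approx -0.40036$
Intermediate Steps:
$U{\left(L \right)} = L^{2}$
$N{\left(A,b \right)} = \left(437 + A\right) \left(671 + b\right)$
$V = \frac{1}{884520}$ ($V = \frac{1}{293227 + 437 \cdot 499 + 671 \cdot 319 + 319 \cdot 499} = \frac{1}{293227 + 218063 + 214049 + 159181} = \frac{1}{884520} \approx 1.1306 \cdot 10^{-6}$)
$o = \frac{115055708040}{287380548001}$ ($o = \frac{-324152 + 454229}{570^{2} + \frac{1}{884520}} = \frac{130077}{324900 + \frac{1}{884520}} = \frac{130077}{\frac{287380548001}{884520}} = 130077 \cdot \frac{884520}{287380548001} = \frac{115055708040}{287380548001} \approx 0.40036$)
$- o = \left(-1\right) \frac{115055708040}{287380548001} = - \frac{115055708040}{287380548001}$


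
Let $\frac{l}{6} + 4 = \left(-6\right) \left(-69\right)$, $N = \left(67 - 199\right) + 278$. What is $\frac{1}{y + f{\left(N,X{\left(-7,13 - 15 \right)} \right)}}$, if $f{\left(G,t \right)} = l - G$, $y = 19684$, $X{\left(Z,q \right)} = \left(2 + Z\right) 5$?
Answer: $\frac{1}{21998} \approx 4.5459 \cdot 10^{-5}$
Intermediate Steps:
$X{\left(Z,q \right)} = 10 + 5 Z$
$N = 146$ ($N = -132 + 278 = 146$)
$l = 2460$ ($l = -24 + 6 \left(\left(-6\right) \left(-69\right)\right) = -24 + 6 \cdot 414 = -24 + 2484 = 2460$)
$f{\left(G,t \right)} = 2460 - G$
$\frac{1}{y + f{\left(N,X{\left(-7,13 - 15 \right)} \right)}} = \frac{1}{19684 + \left(2460 - 146\right)} = \frac{1}{19684 + 2314} = \frac{1}{21998}$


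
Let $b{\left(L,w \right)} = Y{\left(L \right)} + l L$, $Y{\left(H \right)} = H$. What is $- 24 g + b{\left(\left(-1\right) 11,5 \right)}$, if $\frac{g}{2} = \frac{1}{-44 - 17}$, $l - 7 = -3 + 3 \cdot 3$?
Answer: $- \frac{9346}{61} \approx -153.21$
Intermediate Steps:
$l = 13$ ($l = 7 + \left(-3 + 3 \cdot 3\right) = 7 + \left(-3 + 9\right) = 7 + 6 = 13$)
$b{\left(L,w \right)} = 14 L$ ($b{\left(L,w \right)} = L + 13 L = 14 L$)
$g = - \frac{2}{61}$ ($g = \frac{2}{-44 - 17} = \frac{2}{-61} = 2 \left(- \frac{1}{61}\right) = - \frac{2}{61} \approx -0.032787$)
$- 24 g + b{\left(\left(-1\right) 11,5 \right)} = \left(-24\right) \left(- \frac{2}{61}\right) + 14 \left(\left(-1\right) 11\right) = \frac{48}{61} + 14 \left(-11\right) = \frac{48}{61} - 154 = - \frac{9346}{61}$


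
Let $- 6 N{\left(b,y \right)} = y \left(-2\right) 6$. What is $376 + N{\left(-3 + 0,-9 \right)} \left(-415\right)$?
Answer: $7846$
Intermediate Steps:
$N{\left(b,y \right)} = 2 y$ ($N{\left(b,y \right)} = - \frac{y \left(-2\right) 6}{6} = - \frac{- 2 y 6}{6} = - \frac{\left(-12\right) y}{6} = 2 y$)
$376 + N{\left(-3 + 0,-9 \right)} \left(-415\right) = 376 + 2 \left(-9\right) \left(-415\right) = 376 - -7470 = 376 + 7470 = 7846$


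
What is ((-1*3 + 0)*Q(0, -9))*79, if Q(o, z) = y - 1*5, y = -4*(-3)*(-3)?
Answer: 9717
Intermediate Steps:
y = -36 (y = 12*(-3) = -36)
Q(o, z) = -41 (Q(o, z) = -36 - 1*5 = -36 - 5 = -41)
((-1*3 + 0)*Q(0, -9))*79 = ((-1*3 + 0)*(-41))*79 = ((-3 + 0)*(-41))*79 = -3*(-41)*79 = 123*79 = 9717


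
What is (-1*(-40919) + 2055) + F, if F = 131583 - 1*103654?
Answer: 70903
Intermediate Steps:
F = 27929 (F = 131583 - 103654 = 27929)
(-1*(-40919) + 2055) + F = (-1*(-40919) + 2055) + 27929 = (40919 + 2055) + 27929 = 42974 + 27929 = 70903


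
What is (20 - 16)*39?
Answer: 156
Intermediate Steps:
(20 - 16)*39 = 4*39 = 156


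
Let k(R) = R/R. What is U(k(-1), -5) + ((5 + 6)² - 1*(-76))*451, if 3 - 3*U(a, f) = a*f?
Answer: 266549/3 ≈ 88850.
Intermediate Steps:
k(R) = 1
U(a, f) = 1 - a*f/3
U(k(-1), -5) + ((5 + 6)² - 1*(-76))*451 = (1 - ⅓*1*(-5)) + ((5 + 6)² - 1*(-76))*451 = (1 + 5/3) + (11² + 76)*451 = 8/3 + (121 + 76)*451 = 8/3 + 197*451 = 8/3 + 88847 = 266549/3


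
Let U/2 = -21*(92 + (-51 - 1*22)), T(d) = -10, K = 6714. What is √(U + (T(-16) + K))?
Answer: √5906 ≈ 76.850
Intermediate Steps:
U = -798 (U = 2*(-21*(92 + (-51 - 1*22))) = 2*(-21*(92 + (-51 - 22))) = 2*(-21*(92 - 73)) = 2*(-21*19) = 2*(-399) = -798)
√(U + (T(-16) + K)) = √(-798 + (-10 + 6714)) = √(-798 + 6704) = √5906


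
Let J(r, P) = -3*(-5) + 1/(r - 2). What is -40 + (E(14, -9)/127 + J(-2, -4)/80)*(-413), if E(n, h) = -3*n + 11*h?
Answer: 13914351/40640 ≈ 342.38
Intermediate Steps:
J(r, P) = 15 + 1/(-2 + r)
-40 + (E(14, -9)/127 + J(-2, -4)/80)*(-413) = -40 + ((-3*14 + 11*(-9))/127 + ((-29 + 15*(-2))/(-2 - 2))/80)*(-413) = -40 + ((-42 - 99)*(1/127) + ((-29 - 30)/(-4))*(1/80))*(-413) = -40 + (-141*1/127 - ¼*(-59)*(1/80))*(-413) = -40 + (-141/127 + (59/4)*(1/80))*(-413) = -40 + (-141/127 + 59/320)*(-413) = -40 - 37627/40640*(-413) = -40 + 15539951/40640 = 13914351/40640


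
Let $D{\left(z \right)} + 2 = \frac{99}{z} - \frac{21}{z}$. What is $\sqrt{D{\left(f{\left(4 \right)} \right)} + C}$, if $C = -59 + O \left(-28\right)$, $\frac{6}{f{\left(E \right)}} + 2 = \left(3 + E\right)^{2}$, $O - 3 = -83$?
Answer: $3 \sqrt{310} \approx 52.82$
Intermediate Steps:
$O = -80$ ($O = 3 - 83 = -80$)
$f{\left(E \right)} = \frac{6}{-2 + \left(3 + E\right)^{2}}$
$C = 2181$ ($C = -59 - -2240 = -59 + 2240 = 2181$)
$D{\left(z \right)} = -2 + \frac{78}{z}$ ($D{\left(z \right)} = -2 + \left(\frac{99}{z} - \frac{21}{z}\right) = -2 + \frac{78}{z}$)
$\sqrt{D{\left(f{\left(4 \right)} \right)} + C} = \sqrt{\left(-2 + \frac{78}{6 \frac{1}{-2 + \left(3 + 4\right)^{2}}}\right) + 2181} = \sqrt{\left(-2 + \frac{78}{6 \frac{1}{-2 + 7^{2}}}\right) + 2181} = \sqrt{\left(-2 + \frac{78}{6 \frac{1}{-2 + 49}}\right) + 2181} = \sqrt{\left(-2 + \frac{78}{6 \cdot \frac{1}{47}}\right) + 2181} = \sqrt{\left(-2 + \frac{78}{\frac{6}{47}}\right) + 2181} = \sqrt{\left(-2 + 78 \cdot \frac{47}{6}\right) + 2181} = \sqrt{\left(-2 + 611\right) + 2181} = \sqrt{609 + 2181} = \sqrt{2790} = 3 \sqrt{310}$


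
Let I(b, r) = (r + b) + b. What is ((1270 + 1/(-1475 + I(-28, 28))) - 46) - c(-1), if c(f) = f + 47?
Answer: 1770533/1503 ≈ 1178.0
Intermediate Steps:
I(b, r) = r + 2*b (I(b, r) = (b + r) + b = r + 2*b)
c(f) = 47 + f
((1270 + 1/(-1475 + I(-28, 28))) - 46) - c(-1) = ((1270 + 1/(-1475 + (28 + 2*(-28)))) - 46) - (47 - 1) = ((1270 + 1/(-1475 + (28 - 56))) - 46) - 1*46 = ((1270 + 1/(-1475 - 28)) - 46) - 46 = ((1270 + 1/(-1503)) - 46) - 46 = ((1270 - 1/1503) - 46) - 46 = (1908809/1503 - 46) - 46 = 1839671/1503 - 46 = 1770533/1503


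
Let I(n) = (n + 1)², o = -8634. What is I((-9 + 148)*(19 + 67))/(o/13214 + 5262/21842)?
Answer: -687503028747345/1984196 ≈ -3.4649e+8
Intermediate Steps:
I(n) = (1 + n)²
I((-9 + 148)*(19 + 67))/(o/13214 + 5262/21842) = (1 + (-9 + 148)*(19 + 67))²/(-8634/13214 + 5262/21842) = (1 + 139*86)²/(-8634*1/13214 + 5262*(1/21842)) = (1 + 11954)²/(-4317/6607 + 2631/10921) = 11955²/(-29762940/72155047) = 142922025*(-72155047/29762940) = -687503028747345/1984196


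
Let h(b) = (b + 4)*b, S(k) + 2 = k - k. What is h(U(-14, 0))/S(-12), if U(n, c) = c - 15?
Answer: -165/2 ≈ -82.500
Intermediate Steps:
U(n, c) = -15 + c
S(k) = -2 (S(k) = -2 + (k - k) = -2 + 0 = -2)
h(b) = b*(4 + b) (h(b) = (4 + b)*b = b*(4 + b))
h(U(-14, 0))/S(-12) = ((-15 + 0)*(4 + (-15 + 0)))/(-2) = -15*(4 - 15)*(-½) = -15*(-11)*(-½) = 165*(-½) = -165/2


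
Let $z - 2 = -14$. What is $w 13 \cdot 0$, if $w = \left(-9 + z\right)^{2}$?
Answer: $0$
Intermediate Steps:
$z = -12$ ($z = 2 - 14 = -12$)
$w = 441$ ($w = \left(-9 - 12\right)^{2} = \left(-21\right)^{2} = 441$)
$w 13 \cdot 0 = 441 \cdot 13 \cdot 0 = 441 \cdot 0 = 0$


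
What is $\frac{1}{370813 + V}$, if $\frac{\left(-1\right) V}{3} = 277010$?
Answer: $- \frac{1}{460217} \approx -2.1729 \cdot 10^{-6}$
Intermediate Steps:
$V = -831030$ ($V = \left(-3\right) 277010 = -831030$)
$\frac{1}{370813 + V} = \frac{1}{370813 - 831030} = \frac{1}{-460217} = - \frac{1}{460217}$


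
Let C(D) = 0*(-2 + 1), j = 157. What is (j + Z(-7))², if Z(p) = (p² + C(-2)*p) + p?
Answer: 39601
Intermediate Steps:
C(D) = 0 (C(D) = 0*(-1) = 0)
Z(p) = p + p² (Z(p) = (p² + 0*p) + p = (p² + 0) + p = p² + p = p + p²)
(j + Z(-7))² = (157 - 7*(1 - 7))² = (157 - 7*(-6))² = (157 + 42)² = 199² = 39601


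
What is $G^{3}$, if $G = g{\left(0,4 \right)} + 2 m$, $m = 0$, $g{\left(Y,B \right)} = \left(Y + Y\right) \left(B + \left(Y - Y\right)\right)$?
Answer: $0$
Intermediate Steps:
$g{\left(Y,B \right)} = 2 B Y$ ($g{\left(Y,B \right)} = 2 Y \left(B + 0\right) = 2 Y B = 2 B Y$)
$G = 0$ ($G = 2 \cdot 4 \cdot 0 + 2 \cdot 0 = 0 + 0 = 0$)
$G^{3} = 0^{3} = 0$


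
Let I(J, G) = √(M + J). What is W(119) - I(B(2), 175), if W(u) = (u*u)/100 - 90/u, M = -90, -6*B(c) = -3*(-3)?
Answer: 1676159/11900 - I*√366/2 ≈ 140.85 - 9.5656*I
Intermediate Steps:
B(c) = -3/2 (B(c) = -(-1)*(-3)/2 = -⅙*9 = -3/2)
I(J, G) = √(-90 + J)
W(u) = -90/u + u²/100 (W(u) = u²*(1/100) - 90/u = u²/100 - 90/u = -90/u + u²/100)
W(119) - I(B(2), 175) = (1/100)*(-9000 + 119³)/119 - √(-90 - 3/2) = (1/100)*(1/119)*(-9000 + 1685159) - √(-183/2) = (1/100)*(1/119)*1676159 - I*√366/2 = 1676159/11900 - I*√366/2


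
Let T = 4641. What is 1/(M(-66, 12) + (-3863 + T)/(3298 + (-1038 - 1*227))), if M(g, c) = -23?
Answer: -2033/45981 ≈ -0.044214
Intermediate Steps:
1/(M(-66, 12) + (-3863 + T)/(3298 + (-1038 - 1*227))) = 1/(-23 + (-3863 + 4641)/(3298 + (-1038 - 1*227))) = 1/(-23 + 778/(3298 + (-1038 - 227))) = 1/(-23 + 778/(3298 - 1265)) = 1/(-23 + 778/2033) = 1/(-45981/2033) = -2033/45981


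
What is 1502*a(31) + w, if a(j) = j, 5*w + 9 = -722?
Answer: 232079/5 ≈ 46416.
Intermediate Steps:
w = -731/5 (w = -9/5 + (1/5)*(-722) = -9/5 - 722/5 = -731/5 ≈ -146.20)
1502*a(31) + w = 1502*31 - 731/5 = 46562 - 731/5 = 232079/5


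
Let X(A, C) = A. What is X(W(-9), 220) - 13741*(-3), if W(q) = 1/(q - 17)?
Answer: 1071797/26 ≈ 41223.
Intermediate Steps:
W(q) = 1/(-17 + q)
X(W(-9), 220) - 13741*(-3) = 1/(-17 - 9) - 13741*(-3) = 1/(-26) + 41223 = -1/26 + 41223 = 1071797/26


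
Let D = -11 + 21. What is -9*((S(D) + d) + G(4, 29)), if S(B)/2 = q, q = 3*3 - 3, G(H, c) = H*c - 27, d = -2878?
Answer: 24993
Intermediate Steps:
G(H, c) = -27 + H*c
D = 10
q = 6 (q = 9 - 3 = 6)
S(B) = 12 (S(B) = 2*6 = 12)
-9*((S(D) + d) + G(4, 29)) = -9*((12 - 2878) + (-27 + 4*29)) = -9*(-2866 + (-27 + 116)) = -9*(-2866 + 89) = -9*(-2777) = 24993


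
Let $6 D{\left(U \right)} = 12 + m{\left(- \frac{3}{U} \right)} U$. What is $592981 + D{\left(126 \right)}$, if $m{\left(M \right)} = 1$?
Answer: $593004$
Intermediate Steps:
$D{\left(U \right)} = 2 + \frac{U}{6}$ ($D{\left(U \right)} = \frac{12 + 1 U}{6} = \frac{12 + U}{6} = 2 + \frac{U}{6}$)
$592981 + D{\left(126 \right)} = 592981 + \left(2 + \frac{1}{6} \cdot 126\right) = 592981 + \left(2 + 21\right) = 592981 + 23 = 593004$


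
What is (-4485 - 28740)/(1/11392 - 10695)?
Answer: 378499200/121837439 ≈ 3.1066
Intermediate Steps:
(-4485 - 28740)/(1/11392 - 10695) = -33225/(1/11392 - 10695) = -33225/(-121837439/11392) = -33225*(-11392/121837439) = 378499200/121837439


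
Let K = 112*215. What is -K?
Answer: -24080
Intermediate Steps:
K = 24080
-K = -1*24080 = -24080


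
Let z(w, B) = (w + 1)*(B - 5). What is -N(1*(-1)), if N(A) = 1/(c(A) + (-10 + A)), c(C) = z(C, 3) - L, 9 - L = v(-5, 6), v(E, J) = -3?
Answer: 1/23 ≈ 0.043478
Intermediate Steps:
z(w, B) = (1 + w)*(-5 + B)
L = 12 (L = 9 - 1*(-3) = 9 + 3 = 12)
c(C) = -14 - 2*C (c(C) = (-5 + 3 - 5*C + 3*C) - 1*12 = (-2 - 2*C) - 12 = -14 - 2*C)
N(A) = 1/(-24 - A) (N(A) = 1/((-14 - 2*A) + (-10 + A)) = 1/(-24 - A))
-N(1*(-1)) = -(-1)/(24 + 1*(-1)) = -(-1)/(24 - 1) = -(-1)/23 = -1*(-1/23) = 1/23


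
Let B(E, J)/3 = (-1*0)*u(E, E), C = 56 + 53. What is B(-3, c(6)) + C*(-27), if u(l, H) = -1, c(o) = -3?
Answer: -2943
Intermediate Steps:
C = 109
B(E, J) = 0 (B(E, J) = 3*(-1*0*(-1)) = 3*(0*(-1)) = 3*0 = 0)
B(-3, c(6)) + C*(-27) = 0 + 109*(-27) = 0 - 2943 = -2943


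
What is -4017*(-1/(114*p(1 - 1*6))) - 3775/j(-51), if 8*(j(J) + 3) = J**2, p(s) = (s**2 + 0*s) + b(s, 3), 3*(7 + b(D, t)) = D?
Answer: -45880591/4798374 ≈ -9.5617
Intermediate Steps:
b(D, t) = -7 + D/3
p(s) = -7 + s**2 + s/3 (p(s) = (s**2 + 0*s) + (-7 + s/3) = (s**2 + 0) + (-7 + s/3) = s**2 + (-7 + s/3) = -7 + s**2 + s/3)
j(J) = -3 + J**2/8
-4017*(-1/(114*p(1 - 1*6))) - 3775/j(-51) = -4017*(-1/(114*(-7 + (1 - 1*6)**2 + (1 - 1*6)/3))) - 3775/(-3 + (1/8)*(-51)**2) = -4017*(-1/(114*(-7 + (1 - 6)**2 + (1 - 6)/3))) - 3775/(-3 + (1/8)*2601) = -4017*(-1/(114*(-7 + (-5)**2 + (1/3)*(-5)))) - 3775/(-3 + 2601/8) = -4017*(-1/(114*(-7 + 25 - 5/3))) - 3775/2577/8 = -4017/((49/3)*(-114)) - 3775*8/2577 = -4017/(-1862) - 30200/2577 = -4017*(-1/1862) - 30200/2577 = 4017/1862 - 30200/2577 = -45880591/4798374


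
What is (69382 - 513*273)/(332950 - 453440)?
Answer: 70667/120490 ≈ 0.58650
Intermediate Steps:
(69382 - 513*273)/(332950 - 453440) = (69382 - 140049)/(-120490) = -70667*(-1/120490) = 70667/120490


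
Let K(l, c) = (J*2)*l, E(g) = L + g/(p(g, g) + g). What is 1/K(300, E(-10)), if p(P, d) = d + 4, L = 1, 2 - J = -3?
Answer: 1/3000 ≈ 0.00033333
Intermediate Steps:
J = 5 (J = 2 - 1*(-3) = 2 + 3 = 5)
p(P, d) = 4 + d
E(g) = 1 + g/(4 + 2*g) (E(g) = 1 + g/((4 + g) + g) = 1 + g/(4 + 2*g))
K(l, c) = 10*l (K(l, c) = (5*2)*l = 10*l)
1/K(300, E(-10)) = 1/(10*300) = 1/3000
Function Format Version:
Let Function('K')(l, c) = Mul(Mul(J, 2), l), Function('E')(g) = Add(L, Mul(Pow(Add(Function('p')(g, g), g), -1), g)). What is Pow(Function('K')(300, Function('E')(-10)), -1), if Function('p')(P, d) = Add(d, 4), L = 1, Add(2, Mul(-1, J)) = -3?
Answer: Rational(1, 3000) ≈ 0.00033333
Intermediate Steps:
J = 5 (J = Add(2, Mul(-1, -3)) = Add(2, 3) = 5)
Function('p')(P, d) = Add(4, d)
Function('E')(g) = Add(1, Mul(g, Pow(Add(4, Mul(2, g)), -1))) (Function('E')(g) = Add(1, Mul(Pow(Add(Add(4, g), g), -1), g)) = Add(1, Mul(Pow(Add(4, Mul(2, g)), -1), g)) = Add(1, Mul(g, Pow(Add(4, Mul(2, g)), -1))))
Function('K')(l, c) = Mul(10, l) (Function('K')(l, c) = Mul(Mul(5, 2), l) = Mul(10, l))
Pow(Function('K')(300, Function('E')(-10)), -1) = Pow(Mul(10, 300), -1) = Pow(3000, -1) = Rational(1, 3000)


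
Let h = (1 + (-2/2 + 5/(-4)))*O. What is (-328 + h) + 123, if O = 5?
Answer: -845/4 ≈ -211.25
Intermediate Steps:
h = -25/4 (h = (1 + (-2/2 + 5/(-4)))*5 = (1 + (-2*½ + 5*(-¼)))*5 = (1 + (-1 - 5/4))*5 = (1 - 9/4)*5 = -5/4*5 = -25/4 ≈ -6.2500)
(-328 + h) + 123 = (-328 - 25/4) + 123 = -1337/4 + 123 = -845/4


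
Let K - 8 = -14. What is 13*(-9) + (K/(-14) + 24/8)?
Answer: -795/7 ≈ -113.57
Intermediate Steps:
K = -6 (K = 8 - 14 = -6)
13*(-9) + (K/(-14) + 24/8) = 13*(-9) + (-6/(-14) + 24/8) = -117 + (-6*(-1/14) + 24*(⅛)) = -117 + (3/7 + 3) = -117 + 24/7 = -795/7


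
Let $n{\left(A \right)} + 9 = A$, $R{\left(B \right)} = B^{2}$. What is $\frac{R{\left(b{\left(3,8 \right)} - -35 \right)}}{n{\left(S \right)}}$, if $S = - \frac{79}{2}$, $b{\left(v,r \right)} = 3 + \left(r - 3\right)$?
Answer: $- \frac{3698}{97} \approx -38.124$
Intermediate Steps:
$b{\left(v,r \right)} = r$ ($b{\left(v,r \right)} = 3 + \left(-3 + r\right) = r$)
$S = - \frac{79}{2}$ ($S = \left(-79\right) \frac{1}{2} = - \frac{79}{2} \approx -39.5$)
$n{\left(A \right)} = -9 + A$
$\frac{R{\left(b{\left(3,8 \right)} - -35 \right)}}{n{\left(S \right)}} = \frac{\left(8 - -35\right)^{2}}{-9 - \frac{79}{2}} = \frac{\left(8 + 35\right)^{2}}{- \frac{97}{2}} = 43^{2} \left(- \frac{2}{97}\right) = 1849 \left(- \frac{2}{97}\right) = - \frac{3698}{97}$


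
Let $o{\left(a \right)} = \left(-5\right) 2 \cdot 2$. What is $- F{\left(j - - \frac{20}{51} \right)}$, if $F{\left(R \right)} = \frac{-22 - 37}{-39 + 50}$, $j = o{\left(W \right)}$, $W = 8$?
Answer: $\frac{59}{11} \approx 5.3636$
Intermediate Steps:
$o{\left(a \right)} = -20$ ($o{\left(a \right)} = \left(-10\right) 2 = -20$)
$j = -20$
$F{\left(R \right)} = - \frac{59}{11}$
$- F{\left(j - - \frac{20}{51} \right)} = \left(-1\right) \left(- \frac{59}{11}\right) = \frac{59}{11}$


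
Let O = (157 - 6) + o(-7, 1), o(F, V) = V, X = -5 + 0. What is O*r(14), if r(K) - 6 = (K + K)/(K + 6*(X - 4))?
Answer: 4028/5 ≈ 805.60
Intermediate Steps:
X = -5
r(K) = 6 + 2*K/(-54 + K) (r(K) = 6 + (K + K)/(K + 6*(-5 - 4)) = 6 + (2*K)/(K + 6*(-9)) = 6 + (2*K)/(K - 54) = 6 + (2*K)/(-54 + K) = 6 + 2*K/(-54 + K))
O = 152 (O = (157 - 6) + 1 = 151 + 1 = 152)
O*r(14) = 152*(4*(-81 + 2*14)/(-54 + 14)) = 152*(4*(-81 + 28)/(-40)) = 152*(4*(-1/40)*(-53)) = 152*(53/10) = 4028/5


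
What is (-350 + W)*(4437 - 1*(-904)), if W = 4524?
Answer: 22293334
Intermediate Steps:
(-350 + W)*(4437 - 1*(-904)) = (-350 + 4524)*(4437 - 1*(-904)) = 4174*(4437 + 904) = 4174*5341 = 22293334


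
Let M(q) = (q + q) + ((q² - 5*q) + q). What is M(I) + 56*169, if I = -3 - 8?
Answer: 9607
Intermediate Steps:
I = -11
M(q) = q² - 2*q (M(q) = 2*q + (q² - 4*q) = q² - 2*q)
M(I) + 56*169 = -11*(-2 - 11) + 56*169 = -11*(-13) + 9464 = 143 + 9464 = 9607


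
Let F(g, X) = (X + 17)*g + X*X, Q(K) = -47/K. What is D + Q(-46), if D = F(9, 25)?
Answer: 46185/46 ≈ 1004.0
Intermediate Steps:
F(g, X) = X² + g*(17 + X) (F(g, X) = (17 + X)*g + X² = g*(17 + X) + X² = X² + g*(17 + X))
D = 1003 (D = 25² + 17*9 + 25*9 = 625 + 153 + 225 = 1003)
D + Q(-46) = 1003 - 47/(-46) = 1003 - 47*(-1/46) = 1003 + 47/46 = 46185/46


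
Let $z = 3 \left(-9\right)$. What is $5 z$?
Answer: $-135$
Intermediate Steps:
$z = -27$
$5 z = 5 \left(-27\right) = -135$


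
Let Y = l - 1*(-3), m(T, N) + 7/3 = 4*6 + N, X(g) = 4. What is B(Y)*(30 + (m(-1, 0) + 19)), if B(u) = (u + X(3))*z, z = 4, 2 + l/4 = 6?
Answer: 19504/3 ≈ 6501.3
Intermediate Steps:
l = 16 (l = -8 + 4*6 = -8 + 24 = 16)
m(T, N) = 65/3 + N (m(T, N) = -7/3 + (4*6 + N) = -7/3 + (24 + N) = 65/3 + N)
Y = 19 (Y = 16 - 1*(-3) = 16 + 3 = 19)
B(u) = 16 + 4*u (B(u) = (u + 4)*4 = (4 + u)*4 = 16 + 4*u)
B(Y)*(30 + (m(-1, 0) + 19)) = (16 + 4*19)*(30 + ((65/3 + 0) + 19)) = (16 + 76)*(30 + (65/3 + 19)) = 92*(30 + 122/3) = 92*(212/3) = 19504/3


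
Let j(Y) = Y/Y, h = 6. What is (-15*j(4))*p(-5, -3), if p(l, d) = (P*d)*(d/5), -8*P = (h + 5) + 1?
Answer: 81/2 ≈ 40.500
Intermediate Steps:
P = -3/2 (P = -((6 + 5) + 1)/8 = -(11 + 1)/8 = -1/8*12 = -3/2 ≈ -1.5000)
j(Y) = 1
p(l, d) = -3*d**2/10 (p(l, d) = (-3*d/2)*(d/5) = -3*d**2/10)
(-15*j(4))*p(-5, -3) = (-15*1)*(-3/10*(-3)**2) = -(-9)*9/2 = -15*(-27/10) = 81/2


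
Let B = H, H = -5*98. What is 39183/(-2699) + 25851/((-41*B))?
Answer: -102487803/7746130 ≈ -13.231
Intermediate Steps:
H = -490
B = -490
39183/(-2699) + 25851/((-41*B)) = 39183/(-2699) + 25851/((-41*(-490))) = 39183*(-1/2699) + 25851/20090 = -39183/2699 + 25851*(1/20090) = -39183/2699 + 3693/2870 = -102487803/7746130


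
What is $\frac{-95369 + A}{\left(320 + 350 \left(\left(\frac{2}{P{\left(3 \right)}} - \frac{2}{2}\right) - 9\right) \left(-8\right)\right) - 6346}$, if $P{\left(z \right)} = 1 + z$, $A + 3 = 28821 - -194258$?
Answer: $\frac{42569}{6858} \approx 6.2072$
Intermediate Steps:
$A = 223076$ ($A = -3 + \left(28821 - -194258\right) = -3 + \left(28821 + 194258\right) = -3 + 223079 = 223076$)
$\frac{-95369 + A}{\left(320 + 350 \left(\left(\frac{2}{P{\left(3 \right)}} - \frac{2}{2}\right) - 9\right) \left(-8\right)\right) - 6346} = \frac{-95369 + 223076}{\left(320 + 350 \left(\left(\frac{2}{1 + 3} - \frac{2}{2}\right) - 9\right) \left(-8\right)\right) - 6346} = \frac{127707}{\left(320 + 350 \left(\left(\frac{2}{4} - 1\right) - 9\right) \left(-8\right)\right) - 6346} = \frac{127707}{\left(320 + 350 \left(\left(2 \cdot \frac{1}{4} - 1\right) - 9\right) \left(-8\right)\right) - 6346} = \frac{127707}{\left(320 + 350 \left(\left(\frac{1}{2} - 1\right) - 9\right) \left(-8\right)\right) - 6346} = \frac{127707}{\left(320 + 350 \left(- \frac{1}{2} - 9\right) \left(-8\right)\right) - 6346} = \frac{127707}{\left(320 + 350 \left(\left(- \frac{19}{2}\right) \left(-8\right)\right)\right) - 6346} = \frac{127707}{\left(320 + 350 \cdot 76\right) - 6346} = \frac{127707}{\left(320 + 26600\right) - 6346} = \frac{127707}{26920 - 6346} = \frac{127707}{20574} = 127707 \cdot \frac{1}{20574} = \frac{42569}{6858}$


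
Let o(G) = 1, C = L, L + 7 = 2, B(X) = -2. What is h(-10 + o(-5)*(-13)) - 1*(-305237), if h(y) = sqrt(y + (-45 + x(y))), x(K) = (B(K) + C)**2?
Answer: 305237 + I*sqrt(19) ≈ 3.0524e+5 + 4.3589*I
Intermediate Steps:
L = -5 (L = -7 + 2 = -5)
C = -5
x(K) = 49 (x(K) = (-2 - 5)**2 = (-7)**2 = 49)
h(y) = sqrt(4 + y) (h(y) = sqrt(y + (-45 + 49)) = sqrt(y + 4) = sqrt(4 + y))
h(-10 + o(-5)*(-13)) - 1*(-305237) = sqrt(4 + (-10 + 1*(-13))) - 1*(-305237) = sqrt(4 + (-10 - 13)) + 305237 = sqrt(4 - 23) + 305237 = sqrt(-19) + 305237 = I*sqrt(19) + 305237 = 305237 + I*sqrt(19)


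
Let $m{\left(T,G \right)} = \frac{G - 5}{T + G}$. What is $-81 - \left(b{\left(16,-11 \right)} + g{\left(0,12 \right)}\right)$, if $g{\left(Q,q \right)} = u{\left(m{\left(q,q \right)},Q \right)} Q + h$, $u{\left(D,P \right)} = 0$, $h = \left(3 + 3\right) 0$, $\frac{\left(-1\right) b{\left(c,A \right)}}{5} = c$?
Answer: $-1$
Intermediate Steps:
$b{\left(c,A \right)} = - 5 c$
$m{\left(T,G \right)} = \frac{-5 + G}{G + T}$
$h = 0$ ($h = 6 \cdot 0 = 0$)
$g{\left(Q,q \right)} = 0$ ($g{\left(Q,q \right)} = 0 Q + 0 = 0 + 0 = 0$)
$-81 - \left(b{\left(16,-11 \right)} + g{\left(0,12 \right)}\right) = -81 - \left(\left(-5\right) 16 + 0\right) = -81 - \left(-80 + 0\right) = -81 - -80 = -81 + 80 = -1$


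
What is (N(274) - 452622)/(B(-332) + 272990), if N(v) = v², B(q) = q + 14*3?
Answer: -188773/136350 ≈ -1.3845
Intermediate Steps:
B(q) = 42 + q (B(q) = q + 42 = 42 + q)
(N(274) - 452622)/(B(-332) + 272990) = (274² - 452622)/((42 - 332) + 272990) = (75076 - 452622)/(-290 + 272990) = -377546/272700 = -377546*1/272700 = -188773/136350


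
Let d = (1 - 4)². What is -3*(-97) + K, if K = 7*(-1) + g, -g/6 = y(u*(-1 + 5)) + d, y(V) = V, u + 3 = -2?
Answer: 350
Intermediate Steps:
u = -5 (u = -3 - 2 = -5)
d = 9 (d = (-3)² = 9)
g = 66 (g = -6*(-5*(-1 + 5) + 9) = -6*(-5*4 + 9) = -6*(-20 + 9) = -6*(-11) = 66)
K = 59 (K = 7*(-1) + 66 = -7 + 66 = 59)
-3*(-97) + K = -3*(-97) + 59 = 291 + 59 = 350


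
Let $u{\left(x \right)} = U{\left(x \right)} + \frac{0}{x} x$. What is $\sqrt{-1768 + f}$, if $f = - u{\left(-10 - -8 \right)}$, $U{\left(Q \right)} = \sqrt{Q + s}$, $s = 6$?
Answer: $i \sqrt{1770} \approx 42.071 i$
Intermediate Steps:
$U{\left(Q \right)} = \sqrt{6 + Q}$ ($U{\left(Q \right)} = \sqrt{Q + 6} = \sqrt{6 + Q}$)
$u{\left(x \right)} = \sqrt{6 + x}$ ($u{\left(x \right)} = \sqrt{6 + x} + \frac{0}{x} x = \sqrt{6 + x} + 0 x = \sqrt{6 + x} + 0 = \sqrt{6 + x}$)
$f = -2$ ($f = - \sqrt{6 - 2} = - \sqrt{4} = \left(-1\right) 2 = -2$)
$\sqrt{-1768 + f} = \sqrt{-1768 - 2} = \sqrt{-1770} = i \sqrt{1770}$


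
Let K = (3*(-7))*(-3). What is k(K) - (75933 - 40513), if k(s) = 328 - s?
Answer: -35155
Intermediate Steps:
K = 63 (K = -21*(-3) = 63)
k(K) - (75933 - 40513) = (328 - 1*63) - (75933 - 40513) = (328 - 63) - 1*35420 = 265 - 35420 = -35155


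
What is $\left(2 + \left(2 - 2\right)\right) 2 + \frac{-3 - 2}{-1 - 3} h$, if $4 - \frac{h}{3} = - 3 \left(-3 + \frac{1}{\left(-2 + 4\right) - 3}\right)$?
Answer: $-26$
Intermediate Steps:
$h = -24$ ($h = 12 - 3 \left(- 3 \left(-3 + \frac{1}{\left(-2 + 4\right) - 3}\right)\right) = 12 - 3 \left(- 3 \left(-3 + \frac{1}{2 - 3}\right)\right) = 12 - 3 \left(- 3 \left(-3 + \frac{1}{-1}\right)\right) = 12 - 3 \left(- 3 \left(-3 - 1\right)\right) = 12 - 3 \left(\left(-3\right) \left(-4\right)\right) = 12 - 36 = -24$)
$\left(2 + \left(2 - 2\right)\right) 2 + \frac{-3 - 2}{-1 - 3} h = \left(2 + \left(2 - 2\right)\right) 2 + \frac{-3 - 2}{-1 - 3} \left(-24\right) = \left(2 + 0\right) 2 + - \frac{5}{-4} \left(-24\right) = 2 \cdot 2 + \left(-5\right) \left(- \frac{1}{4}\right) \left(-24\right) = 4 + \frac{5}{4} \left(-24\right) = 4 - 30 = -26$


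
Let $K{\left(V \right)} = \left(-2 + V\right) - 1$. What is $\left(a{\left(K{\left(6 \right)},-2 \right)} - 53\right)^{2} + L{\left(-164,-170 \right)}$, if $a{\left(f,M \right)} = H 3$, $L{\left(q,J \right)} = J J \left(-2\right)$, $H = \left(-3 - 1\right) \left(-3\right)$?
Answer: $-57511$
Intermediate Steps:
$H = 12$ ($H = \left(-4\right) \left(-3\right) = 12$)
$L{\left(q,J \right)} = - 2 J^{2}$ ($L{\left(q,J \right)} = J^{2} \left(-2\right) = - 2 J^{2}$)
$K{\left(V \right)} = -3 + V$
$a{\left(f,M \right)} = 36$ ($a{\left(f,M \right)} = 12 \cdot 3 = 36$)
$\left(a{\left(K{\left(6 \right)},-2 \right)} - 53\right)^{2} + L{\left(-164,-170 \right)} = \left(36 - 53\right)^{2} - 2 \left(-170\right)^{2} = \left(-17\right)^{2} - 57800 = 289 - 57800 = -57511$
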